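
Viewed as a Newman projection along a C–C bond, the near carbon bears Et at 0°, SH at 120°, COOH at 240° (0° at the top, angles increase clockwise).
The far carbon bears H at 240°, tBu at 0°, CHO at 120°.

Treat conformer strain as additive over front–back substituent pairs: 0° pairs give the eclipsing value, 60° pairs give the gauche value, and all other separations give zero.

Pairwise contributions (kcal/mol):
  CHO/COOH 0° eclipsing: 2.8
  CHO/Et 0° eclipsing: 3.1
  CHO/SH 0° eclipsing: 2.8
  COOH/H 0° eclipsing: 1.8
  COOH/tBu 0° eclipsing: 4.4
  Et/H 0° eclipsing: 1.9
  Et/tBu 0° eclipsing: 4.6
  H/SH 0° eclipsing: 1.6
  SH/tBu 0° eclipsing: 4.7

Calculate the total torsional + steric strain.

9.2 kcal/mol

This conformer is eclipsed. Et at 0° is eclipsed with tBu at 0° (4.6); SH at 120° is eclipsed with CHO at 120° (2.8); COOH at 240° is eclipsed with H at 240° (1.8). Total 9.2 kcal/mol.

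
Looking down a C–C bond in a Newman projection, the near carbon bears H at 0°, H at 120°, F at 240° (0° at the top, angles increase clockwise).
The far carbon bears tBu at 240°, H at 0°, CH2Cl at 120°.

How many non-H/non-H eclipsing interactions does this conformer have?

Non-H eclipsing pairs: F(240°)/tBu(240°) — 1 interaction.

1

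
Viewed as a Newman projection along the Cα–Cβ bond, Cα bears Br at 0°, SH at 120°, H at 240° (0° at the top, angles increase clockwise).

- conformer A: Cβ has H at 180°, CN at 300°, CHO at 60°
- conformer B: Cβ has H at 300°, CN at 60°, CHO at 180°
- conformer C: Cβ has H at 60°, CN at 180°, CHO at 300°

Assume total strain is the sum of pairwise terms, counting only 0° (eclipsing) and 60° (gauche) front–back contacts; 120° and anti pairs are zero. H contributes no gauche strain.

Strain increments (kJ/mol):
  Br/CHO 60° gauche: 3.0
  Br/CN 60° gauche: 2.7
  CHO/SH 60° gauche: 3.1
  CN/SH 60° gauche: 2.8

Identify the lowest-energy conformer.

C

A is staggered. Br at 0° is gauche with CN at 300° (2.7); Br at 0° is gauche with CHO at 60° (3.0); SH at 120° is gauche with CHO at 60° (3.1). Total 8.8 kJ/mol.
B is staggered. Br at 0° is gauche with CN at 60° (2.7); SH at 120° is gauche with CN at 60° (2.8); SH at 120° is gauche with CHO at 180° (3.1). Total 8.6 kJ/mol.
C is staggered. Br at 0° is gauche with CHO at 300° (3.0); SH at 120° is gauche with CN at 180° (2.8). Total 5.8 kJ/mol.
C has the lowest total (5.8 kJ/mol).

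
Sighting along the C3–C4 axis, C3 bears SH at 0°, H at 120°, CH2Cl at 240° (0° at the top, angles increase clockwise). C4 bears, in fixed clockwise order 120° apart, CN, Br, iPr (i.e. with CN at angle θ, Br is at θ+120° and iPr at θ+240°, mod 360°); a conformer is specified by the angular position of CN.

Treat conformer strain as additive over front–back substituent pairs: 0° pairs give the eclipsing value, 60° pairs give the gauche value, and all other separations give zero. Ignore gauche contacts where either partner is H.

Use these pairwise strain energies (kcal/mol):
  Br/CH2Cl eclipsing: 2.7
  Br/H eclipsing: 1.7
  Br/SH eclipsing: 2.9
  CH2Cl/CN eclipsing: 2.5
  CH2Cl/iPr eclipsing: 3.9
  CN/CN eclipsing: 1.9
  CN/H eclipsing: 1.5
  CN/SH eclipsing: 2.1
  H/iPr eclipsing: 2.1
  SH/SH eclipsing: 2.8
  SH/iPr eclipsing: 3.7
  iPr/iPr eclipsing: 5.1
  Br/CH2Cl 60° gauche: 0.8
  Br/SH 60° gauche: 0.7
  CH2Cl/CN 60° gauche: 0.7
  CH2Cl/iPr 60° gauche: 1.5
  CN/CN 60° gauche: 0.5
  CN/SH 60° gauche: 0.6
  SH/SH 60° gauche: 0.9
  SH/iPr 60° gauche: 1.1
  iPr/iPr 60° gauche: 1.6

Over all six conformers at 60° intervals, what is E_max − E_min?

CN at 0° (eclipsed): SH–CN eclipsed, H–Br eclipsed, CH2Cl–iPr eclipsed; 2.1 + 1.7 + 3.9 = 7.7 kcal/mol.
CN at 60° (staggered): SH–CN gauche, SH–iPr gauche, CH2Cl–Br gauche, CH2Cl–iPr gauche; 0.6 + 1.1 + 0.8 + 1.5 = 4.0 kcal/mol.
CN at 120° (eclipsed): SH–iPr eclipsed, H–CN eclipsed, CH2Cl–Br eclipsed; 3.7 + 1.5 + 2.7 = 7.9 kcal/mol.
CN at 180° (staggered): SH–Br gauche, SH–iPr gauche, CH2Cl–CN gauche, CH2Cl–Br gauche; 0.7 + 1.1 + 0.7 + 0.8 = 3.3 kcal/mol.
CN at 240° (eclipsed): SH–Br eclipsed, H–iPr eclipsed, CH2Cl–CN eclipsed; 2.9 + 2.1 + 2.5 = 7.5 kcal/mol.
CN at 300° (staggered): SH–CN gauche, SH–Br gauche, CH2Cl–CN gauche, CH2Cl–iPr gauche; 0.6 + 0.7 + 0.7 + 1.5 = 3.5 kcal/mol.
Max at 120° (7.9 kcal/mol), min at 180° (3.3 kcal/mol); barrier = 4.6 kcal/mol.

4.6 kcal/mol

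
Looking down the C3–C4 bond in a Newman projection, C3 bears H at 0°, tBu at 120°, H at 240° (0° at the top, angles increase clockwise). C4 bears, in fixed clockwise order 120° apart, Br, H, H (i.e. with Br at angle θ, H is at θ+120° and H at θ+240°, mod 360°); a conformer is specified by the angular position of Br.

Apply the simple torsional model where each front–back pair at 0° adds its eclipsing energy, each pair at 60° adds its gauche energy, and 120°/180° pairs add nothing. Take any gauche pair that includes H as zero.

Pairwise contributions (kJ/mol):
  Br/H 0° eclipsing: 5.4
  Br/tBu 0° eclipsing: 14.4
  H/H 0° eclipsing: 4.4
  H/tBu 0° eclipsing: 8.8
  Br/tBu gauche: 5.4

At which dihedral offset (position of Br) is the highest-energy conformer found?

Br at 0° is eclipsed. H at 0° is eclipsed with Br at 0° (5.4); tBu at 120° is eclipsed with H at 120° (8.8); H at 240° is eclipsed with H at 240° (4.4). Total 18.6 kJ/mol.
Br at 60° is staggered. tBu at 120° is gauche with Br at 60° (5.4). Total 5.4 kJ/mol.
Br at 120° is eclipsed. H at 0° is eclipsed with H at 0° (4.4); tBu at 120° is eclipsed with Br at 120° (14.4); H at 240° is eclipsed with H at 240° (4.4). Total 23.2 kJ/mol.
Br at 180° is staggered. tBu at 120° is gauche with Br at 180° (5.4). Total 5.4 kJ/mol.
Br at 240° is eclipsed. H at 0° is eclipsed with H at 0° (4.4); tBu at 120° is eclipsed with H at 120° (8.8); H at 240° is eclipsed with Br at 240° (5.4). Total 18.6 kJ/mol.
Br at 300° (staggered): no non-H gauche contacts → 0.0 kJ/mol.
The maximum (23.2 kJ/mol) occurs with Br at 120°.

120°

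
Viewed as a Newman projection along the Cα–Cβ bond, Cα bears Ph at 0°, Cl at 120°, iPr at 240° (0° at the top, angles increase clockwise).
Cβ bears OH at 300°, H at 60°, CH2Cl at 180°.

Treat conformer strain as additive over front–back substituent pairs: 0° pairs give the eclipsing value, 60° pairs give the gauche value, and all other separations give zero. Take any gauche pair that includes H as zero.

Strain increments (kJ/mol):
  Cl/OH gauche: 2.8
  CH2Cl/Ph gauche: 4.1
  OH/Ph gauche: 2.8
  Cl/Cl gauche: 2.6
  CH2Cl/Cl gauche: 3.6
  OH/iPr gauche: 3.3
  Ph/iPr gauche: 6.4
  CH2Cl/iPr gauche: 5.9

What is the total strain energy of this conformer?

15.6 kJ/mol

This conformer (staggered): Ph–OH gauche, Cl–CH2Cl gauche, iPr–OH gauche, iPr–CH2Cl gauche; 2.8 + 3.6 + 3.3 + 5.9 = 15.6 kJ/mol.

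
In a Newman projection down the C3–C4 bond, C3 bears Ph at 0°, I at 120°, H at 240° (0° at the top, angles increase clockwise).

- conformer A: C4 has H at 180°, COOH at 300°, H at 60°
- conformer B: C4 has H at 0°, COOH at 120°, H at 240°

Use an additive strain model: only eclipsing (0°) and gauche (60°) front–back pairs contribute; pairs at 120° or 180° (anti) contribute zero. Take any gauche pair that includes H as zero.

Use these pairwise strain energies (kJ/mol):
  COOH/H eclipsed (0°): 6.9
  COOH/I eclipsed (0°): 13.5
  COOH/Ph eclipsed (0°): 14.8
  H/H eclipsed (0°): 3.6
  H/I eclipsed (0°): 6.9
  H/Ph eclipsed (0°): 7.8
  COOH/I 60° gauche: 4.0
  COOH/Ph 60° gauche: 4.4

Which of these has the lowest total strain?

A

A (staggered): Ph(0°)/COOH(300°) gauche 4.4 → 4.4 kJ/mol.
B (eclipsed): Ph(0°)/H(0°) eclipsed 7.8; I(120°)/COOH(120°) eclipsed 13.5; H(240°)/H(240°) eclipsed 3.6 → 24.9 kJ/mol.
A has the lowest total (4.4 kJ/mol).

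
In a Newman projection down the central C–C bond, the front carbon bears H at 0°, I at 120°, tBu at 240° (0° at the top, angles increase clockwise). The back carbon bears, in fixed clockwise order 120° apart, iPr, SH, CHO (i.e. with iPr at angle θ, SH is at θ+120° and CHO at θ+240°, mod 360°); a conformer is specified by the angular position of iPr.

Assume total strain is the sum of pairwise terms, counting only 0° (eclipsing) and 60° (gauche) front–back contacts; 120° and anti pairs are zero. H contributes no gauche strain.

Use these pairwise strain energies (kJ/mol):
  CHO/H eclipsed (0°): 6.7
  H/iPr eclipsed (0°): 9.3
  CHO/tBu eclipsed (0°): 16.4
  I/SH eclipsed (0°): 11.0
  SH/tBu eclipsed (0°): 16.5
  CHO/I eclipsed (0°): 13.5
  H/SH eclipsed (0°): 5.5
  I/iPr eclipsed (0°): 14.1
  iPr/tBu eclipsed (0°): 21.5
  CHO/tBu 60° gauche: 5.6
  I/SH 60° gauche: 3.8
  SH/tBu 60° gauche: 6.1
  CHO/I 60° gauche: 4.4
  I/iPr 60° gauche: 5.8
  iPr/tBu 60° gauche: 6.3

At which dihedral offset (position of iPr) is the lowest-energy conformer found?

300°

iPr at 0° (eclipsed): H(0°)/iPr(0°) eclipsed 9.3; I(120°)/SH(120°) eclipsed 11.0; tBu(240°)/CHO(240°) eclipsed 16.4 → 36.7 kJ/mol.
iPr at 60° (staggered): I(120°)/iPr(60°) gauche 5.8; I(120°)/SH(180°) gauche 3.8; tBu(240°)/SH(180°) gauche 6.1; tBu(240°)/CHO(300°) gauche 5.6 → 21.3 kJ/mol.
iPr at 120° (eclipsed): H(0°)/CHO(0°) eclipsed 6.7; I(120°)/iPr(120°) eclipsed 14.1; tBu(240°)/SH(240°) eclipsed 16.5 → 37.3 kJ/mol.
iPr at 180° (staggered): I(120°)/iPr(180°) gauche 5.8; I(120°)/CHO(60°) gauche 4.4; tBu(240°)/iPr(180°) gauche 6.3; tBu(240°)/SH(300°) gauche 6.1 → 22.6 kJ/mol.
iPr at 240° (eclipsed): H(0°)/SH(0°) eclipsed 5.5; I(120°)/CHO(120°) eclipsed 13.5; tBu(240°)/iPr(240°) eclipsed 21.5 → 40.5 kJ/mol.
iPr at 300° (staggered): I(120°)/SH(60°) gauche 3.8; I(120°)/CHO(180°) gauche 4.4; tBu(240°)/iPr(300°) gauche 6.3; tBu(240°)/CHO(180°) gauche 5.6 → 20.1 kJ/mol.
The minimum (20.1 kJ/mol) occurs with iPr at 300°.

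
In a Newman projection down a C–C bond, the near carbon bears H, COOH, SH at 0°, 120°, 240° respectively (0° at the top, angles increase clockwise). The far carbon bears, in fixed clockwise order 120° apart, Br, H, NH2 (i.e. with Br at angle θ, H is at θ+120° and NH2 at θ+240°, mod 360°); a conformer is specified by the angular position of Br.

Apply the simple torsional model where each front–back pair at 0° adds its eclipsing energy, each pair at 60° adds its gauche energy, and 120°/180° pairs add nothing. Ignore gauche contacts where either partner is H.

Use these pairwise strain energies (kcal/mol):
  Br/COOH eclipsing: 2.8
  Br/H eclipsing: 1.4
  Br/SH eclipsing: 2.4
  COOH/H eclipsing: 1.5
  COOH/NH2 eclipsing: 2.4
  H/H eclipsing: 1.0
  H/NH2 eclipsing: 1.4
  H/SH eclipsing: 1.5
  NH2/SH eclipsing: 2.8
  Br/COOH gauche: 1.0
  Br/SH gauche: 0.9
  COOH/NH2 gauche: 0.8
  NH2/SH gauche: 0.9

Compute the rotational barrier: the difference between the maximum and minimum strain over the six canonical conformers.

Br at 0° (eclipsed): H–Br eclipsed, COOH–H eclipsed, SH–NH2 eclipsed; 1.4 + 1.5 + 2.8 = 5.7 kcal/mol.
Br at 60° (staggered): COOH–Br gauche, SH–NH2 gauche; 1.0 + 0.9 = 1.9 kcal/mol.
Br at 120° (eclipsed): H–NH2 eclipsed, COOH–Br eclipsed, SH–H eclipsed; 1.4 + 2.8 + 1.5 = 5.7 kcal/mol.
Br at 180° (staggered): COOH–Br gauche, COOH–NH2 gauche, SH–Br gauche; 1.0 + 0.8 + 0.9 = 2.7 kcal/mol.
Br at 240° (eclipsed): H–H eclipsed, COOH–NH2 eclipsed, SH–Br eclipsed; 1.0 + 2.4 + 2.4 = 5.8 kcal/mol.
Br at 300° (staggered): COOH–NH2 gauche, SH–Br gauche, SH–NH2 gauche; 0.8 + 0.9 + 0.9 = 2.6 kcal/mol.
Max at 240° (5.8 kcal/mol), min at 60° (1.9 kcal/mol); barrier = 3.9 kcal/mol.

3.9 kcal/mol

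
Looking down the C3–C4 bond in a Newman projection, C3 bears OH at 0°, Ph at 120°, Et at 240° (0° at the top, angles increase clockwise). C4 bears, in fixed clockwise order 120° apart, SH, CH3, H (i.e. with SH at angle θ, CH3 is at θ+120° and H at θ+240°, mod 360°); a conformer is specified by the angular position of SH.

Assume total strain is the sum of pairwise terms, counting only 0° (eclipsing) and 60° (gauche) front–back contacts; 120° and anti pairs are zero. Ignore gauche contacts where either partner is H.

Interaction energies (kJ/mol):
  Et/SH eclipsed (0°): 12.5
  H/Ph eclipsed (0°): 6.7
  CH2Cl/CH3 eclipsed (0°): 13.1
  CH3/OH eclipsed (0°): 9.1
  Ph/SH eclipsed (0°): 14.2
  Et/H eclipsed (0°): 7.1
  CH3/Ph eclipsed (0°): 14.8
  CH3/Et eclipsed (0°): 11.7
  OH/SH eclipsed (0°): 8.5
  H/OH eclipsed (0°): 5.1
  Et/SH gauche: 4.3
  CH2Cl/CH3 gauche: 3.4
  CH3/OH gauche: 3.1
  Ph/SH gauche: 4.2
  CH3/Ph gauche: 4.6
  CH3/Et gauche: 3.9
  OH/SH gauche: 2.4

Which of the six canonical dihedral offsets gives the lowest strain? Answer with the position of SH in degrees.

300°

SH at 0° is eclipsed. OH at 0° is eclipsed with SH at 0° (8.5); Ph at 120° is eclipsed with CH3 at 120° (14.8); Et at 240° is eclipsed with H at 240° (7.1). Total 30.4 kJ/mol.
SH at 60° is staggered. OH at 0° is gauche with SH at 60° (2.4); Ph at 120° is gauche with SH at 60° (4.2); Ph at 120° is gauche with CH3 at 180° (4.6); Et at 240° is gauche with CH3 at 180° (3.9). Total 15.1 kJ/mol.
SH at 120° is eclipsed. OH at 0° is eclipsed with H at 0° (5.1); Ph at 120° is eclipsed with SH at 120° (14.2); Et at 240° is eclipsed with CH3 at 240° (11.7). Total 31.0 kJ/mol.
SH at 180° is staggered. OH at 0° is gauche with CH3 at 300° (3.1); Ph at 120° is gauche with SH at 180° (4.2); Et at 240° is gauche with SH at 180° (4.3); Et at 240° is gauche with CH3 at 300° (3.9). Total 15.5 kJ/mol.
SH at 240° is eclipsed. OH at 0° is eclipsed with CH3 at 0° (9.1); Ph at 120° is eclipsed with H at 120° (6.7); Et at 240° is eclipsed with SH at 240° (12.5). Total 28.3 kJ/mol.
SH at 300° is staggered. OH at 0° is gauche with SH at 300° (2.4); OH at 0° is gauche with CH3 at 60° (3.1); Ph at 120° is gauche with CH3 at 60° (4.6); Et at 240° is gauche with SH at 300° (4.3). Total 14.4 kJ/mol.
The minimum (14.4 kJ/mol) occurs with SH at 300°.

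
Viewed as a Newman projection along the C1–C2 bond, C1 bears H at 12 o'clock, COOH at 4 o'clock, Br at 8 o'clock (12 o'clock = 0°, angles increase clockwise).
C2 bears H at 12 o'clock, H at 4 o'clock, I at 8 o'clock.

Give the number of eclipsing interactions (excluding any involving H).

Non-H eclipsing pairs: Br(240°)/I(240°) — 1 interaction.

1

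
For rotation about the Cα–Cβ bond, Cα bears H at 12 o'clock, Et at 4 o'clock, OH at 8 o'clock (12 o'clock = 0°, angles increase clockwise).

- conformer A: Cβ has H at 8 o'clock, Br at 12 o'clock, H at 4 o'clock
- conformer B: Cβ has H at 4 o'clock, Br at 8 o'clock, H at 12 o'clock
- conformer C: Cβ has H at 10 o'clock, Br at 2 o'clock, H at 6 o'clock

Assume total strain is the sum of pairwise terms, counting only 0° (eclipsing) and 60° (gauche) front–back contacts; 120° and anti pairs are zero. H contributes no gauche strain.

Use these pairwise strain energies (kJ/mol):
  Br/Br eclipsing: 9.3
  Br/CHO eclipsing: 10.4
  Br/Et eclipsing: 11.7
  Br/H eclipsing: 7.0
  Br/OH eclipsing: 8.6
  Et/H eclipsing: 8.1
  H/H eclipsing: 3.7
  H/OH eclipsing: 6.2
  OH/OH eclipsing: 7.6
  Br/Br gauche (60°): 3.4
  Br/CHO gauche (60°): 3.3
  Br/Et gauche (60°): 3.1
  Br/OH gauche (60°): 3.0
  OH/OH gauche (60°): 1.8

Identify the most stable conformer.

A (eclipsed): H–Br eclipsed, Et–H eclipsed, OH–H eclipsed; 7.0 + 8.1 + 6.2 = 21.3 kJ/mol.
B (eclipsed): H–H eclipsed, Et–H eclipsed, OH–Br eclipsed; 3.7 + 8.1 + 8.6 = 20.4 kJ/mol.
C (staggered): Et–Br gauche; 3.1 = 3.1 kJ/mol.
C has the lowest total (3.1 kJ/mol).

C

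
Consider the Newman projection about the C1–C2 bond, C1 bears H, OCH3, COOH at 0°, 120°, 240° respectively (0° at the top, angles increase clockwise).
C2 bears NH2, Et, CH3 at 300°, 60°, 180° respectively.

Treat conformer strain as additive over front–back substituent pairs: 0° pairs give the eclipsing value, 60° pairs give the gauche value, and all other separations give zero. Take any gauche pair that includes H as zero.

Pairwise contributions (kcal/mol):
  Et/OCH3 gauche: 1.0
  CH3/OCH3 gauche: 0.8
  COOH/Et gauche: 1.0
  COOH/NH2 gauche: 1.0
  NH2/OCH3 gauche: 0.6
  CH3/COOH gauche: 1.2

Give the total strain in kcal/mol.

This conformer (staggered): OCH3(120°)/Et(60°) gauche 1.0; OCH3(120°)/CH3(180°) gauche 0.8; COOH(240°)/NH2(300°) gauche 1.0; COOH(240°)/CH3(180°) gauche 1.2 → 4.0 kcal/mol.

4.0 kcal/mol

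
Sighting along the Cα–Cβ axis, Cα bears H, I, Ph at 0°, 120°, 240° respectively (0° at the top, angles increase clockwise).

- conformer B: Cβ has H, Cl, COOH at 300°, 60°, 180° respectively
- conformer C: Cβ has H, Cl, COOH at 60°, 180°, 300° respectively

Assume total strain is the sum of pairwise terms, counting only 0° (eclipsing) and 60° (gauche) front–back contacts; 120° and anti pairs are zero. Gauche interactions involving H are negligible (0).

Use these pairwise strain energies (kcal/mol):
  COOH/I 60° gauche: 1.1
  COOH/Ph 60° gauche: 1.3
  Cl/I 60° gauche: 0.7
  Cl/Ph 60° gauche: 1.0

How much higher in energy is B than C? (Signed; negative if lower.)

+0.1 kcal/mol

B (staggered): I–Cl gauche, I–COOH gauche, Ph–COOH gauche; 0.7 + 1.1 + 1.3 = 3.1 kcal/mol.
C (staggered): I–Cl gauche, Ph–Cl gauche, Ph–COOH gauche; 0.7 + 1.0 + 1.3 = 3.0 kcal/mol.
E(B) − E(C) = 3.1 − 3.0 = +0.1 kcal/mol.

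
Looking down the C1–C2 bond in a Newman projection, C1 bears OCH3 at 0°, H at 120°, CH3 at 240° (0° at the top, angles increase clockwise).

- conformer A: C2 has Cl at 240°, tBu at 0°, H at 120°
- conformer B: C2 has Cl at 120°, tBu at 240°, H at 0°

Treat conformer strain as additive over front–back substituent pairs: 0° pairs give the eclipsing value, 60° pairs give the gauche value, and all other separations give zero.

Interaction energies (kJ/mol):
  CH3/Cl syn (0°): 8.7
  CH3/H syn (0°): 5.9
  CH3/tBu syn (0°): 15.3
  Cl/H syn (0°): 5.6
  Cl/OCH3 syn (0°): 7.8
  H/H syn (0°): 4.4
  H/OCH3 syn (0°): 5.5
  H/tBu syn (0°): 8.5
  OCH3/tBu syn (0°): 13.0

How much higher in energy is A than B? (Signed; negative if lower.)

-0.3 kJ/mol

A (eclipsed): OCH3(0°)/tBu(0°) eclipsed 13.0; H(120°)/H(120°) eclipsed 4.4; CH3(240°)/Cl(240°) eclipsed 8.7 → 26.1 kJ/mol.
B (eclipsed): OCH3(0°)/H(0°) eclipsed 5.5; H(120°)/Cl(120°) eclipsed 5.6; CH3(240°)/tBu(240°) eclipsed 15.3 → 26.4 kJ/mol.
E(A) − E(B) = 26.1 − 26.4 = -0.3 kJ/mol.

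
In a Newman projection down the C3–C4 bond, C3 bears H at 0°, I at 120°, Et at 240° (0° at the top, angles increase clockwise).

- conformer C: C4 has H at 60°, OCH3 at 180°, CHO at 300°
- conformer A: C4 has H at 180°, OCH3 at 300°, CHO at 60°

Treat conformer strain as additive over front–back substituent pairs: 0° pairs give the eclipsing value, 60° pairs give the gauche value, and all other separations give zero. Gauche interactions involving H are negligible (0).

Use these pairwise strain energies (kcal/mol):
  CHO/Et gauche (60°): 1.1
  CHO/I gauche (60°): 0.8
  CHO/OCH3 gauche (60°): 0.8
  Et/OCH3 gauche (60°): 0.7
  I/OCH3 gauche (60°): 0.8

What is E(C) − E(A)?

C is staggered. I at 120° is gauche with OCH3 at 180° (0.8); Et at 240° is gauche with OCH3 at 180° (0.7); Et at 240° is gauche with CHO at 300° (1.1). Total 2.6 kcal/mol.
A is staggered. I at 120° is gauche with CHO at 60° (0.8); Et at 240° is gauche with OCH3 at 300° (0.7). Total 1.5 kcal/mol.
E(C) − E(A) = 2.6 − 1.5 = +1.1 kcal/mol.

+1.1 kcal/mol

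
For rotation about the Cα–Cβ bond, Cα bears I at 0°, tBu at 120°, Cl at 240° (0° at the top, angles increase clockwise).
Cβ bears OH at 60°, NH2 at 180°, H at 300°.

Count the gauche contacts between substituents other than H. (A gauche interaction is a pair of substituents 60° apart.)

Non-H gauche pairs: I(0°)/OH(60°); tBu(120°)/OH(60°); tBu(120°)/NH2(180°); Cl(240°)/NH2(180°) — 4 interactions.

4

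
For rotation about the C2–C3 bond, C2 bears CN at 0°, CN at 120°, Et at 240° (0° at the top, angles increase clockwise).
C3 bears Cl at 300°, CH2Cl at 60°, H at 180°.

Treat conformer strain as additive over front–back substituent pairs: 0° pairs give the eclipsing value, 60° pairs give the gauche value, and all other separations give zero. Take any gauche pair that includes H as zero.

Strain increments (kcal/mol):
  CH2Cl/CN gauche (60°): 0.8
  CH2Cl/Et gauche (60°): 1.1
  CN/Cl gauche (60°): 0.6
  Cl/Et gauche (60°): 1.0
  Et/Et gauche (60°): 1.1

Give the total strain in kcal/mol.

3.2 kcal/mol

This conformer (staggered): CN–Cl gauche, CN–CH2Cl gauche, CN–CH2Cl gauche, Et–Cl gauche; 0.6 + 0.8 + 0.8 + 1.0 = 3.2 kcal/mol.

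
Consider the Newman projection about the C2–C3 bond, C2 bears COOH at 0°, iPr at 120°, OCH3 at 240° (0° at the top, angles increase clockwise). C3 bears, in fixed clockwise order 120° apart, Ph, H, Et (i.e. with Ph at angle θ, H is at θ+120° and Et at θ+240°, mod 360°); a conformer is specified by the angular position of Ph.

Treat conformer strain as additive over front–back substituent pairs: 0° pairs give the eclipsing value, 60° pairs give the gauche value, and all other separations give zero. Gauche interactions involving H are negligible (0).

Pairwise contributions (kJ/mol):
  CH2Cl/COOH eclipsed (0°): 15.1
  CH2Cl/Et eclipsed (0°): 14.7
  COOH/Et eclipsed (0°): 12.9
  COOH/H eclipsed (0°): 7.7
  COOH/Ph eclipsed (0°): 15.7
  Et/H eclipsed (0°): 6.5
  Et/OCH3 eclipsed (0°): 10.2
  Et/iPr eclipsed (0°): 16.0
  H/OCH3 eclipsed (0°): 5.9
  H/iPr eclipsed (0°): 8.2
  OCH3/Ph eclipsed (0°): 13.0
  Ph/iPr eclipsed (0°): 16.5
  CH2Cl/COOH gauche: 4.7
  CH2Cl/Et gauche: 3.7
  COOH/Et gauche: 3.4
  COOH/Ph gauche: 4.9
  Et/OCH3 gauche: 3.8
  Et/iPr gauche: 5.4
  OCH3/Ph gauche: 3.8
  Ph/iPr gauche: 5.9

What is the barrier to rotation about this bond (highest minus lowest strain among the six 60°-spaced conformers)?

18.8 kJ/mol

Ph at 0° (eclipsed): COOH–Ph eclipsed, iPr–H eclipsed, OCH3–Et eclipsed; 15.7 + 8.2 + 10.2 = 34.1 kJ/mol.
Ph at 60° (staggered): COOH–Ph gauche, COOH–Et gauche, iPr–Ph gauche, OCH3–Et gauche; 4.9 + 3.4 + 5.9 + 3.8 = 18.0 kJ/mol.
Ph at 120° (eclipsed): COOH–Et eclipsed, iPr–Ph eclipsed, OCH3–H eclipsed; 12.9 + 16.5 + 5.9 = 35.3 kJ/mol.
Ph at 180° (staggered): COOH–Et gauche, iPr–Ph gauche, iPr–Et gauche, OCH3–Ph gauche; 3.4 + 5.9 + 5.4 + 3.8 = 18.5 kJ/mol.
Ph at 240° (eclipsed): COOH–H eclipsed, iPr–Et eclipsed, OCH3–Ph eclipsed; 7.7 + 16.0 + 13.0 = 36.7 kJ/mol.
Ph at 300° (staggered): COOH–Ph gauche, iPr–Et gauche, OCH3–Ph gauche, OCH3–Et gauche; 4.9 + 5.4 + 3.8 + 3.8 = 17.9 kJ/mol.
Max at 240° (36.7 kJ/mol), min at 300° (17.9 kJ/mol); barrier = 18.8 kJ/mol.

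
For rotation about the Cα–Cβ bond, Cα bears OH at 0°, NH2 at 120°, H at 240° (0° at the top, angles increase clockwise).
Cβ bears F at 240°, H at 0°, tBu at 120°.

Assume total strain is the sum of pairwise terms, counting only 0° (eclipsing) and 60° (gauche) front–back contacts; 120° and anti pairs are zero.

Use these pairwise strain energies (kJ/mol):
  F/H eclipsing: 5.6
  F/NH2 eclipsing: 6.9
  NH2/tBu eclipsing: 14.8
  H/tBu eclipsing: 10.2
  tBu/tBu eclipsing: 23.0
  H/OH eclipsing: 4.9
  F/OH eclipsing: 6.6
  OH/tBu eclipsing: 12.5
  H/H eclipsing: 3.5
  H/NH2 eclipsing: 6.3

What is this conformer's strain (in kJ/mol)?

25.3 kJ/mol

This conformer (eclipsed): OH–H eclipsed, NH2–tBu eclipsed, H–F eclipsed; 4.9 + 14.8 + 5.6 = 25.3 kJ/mol.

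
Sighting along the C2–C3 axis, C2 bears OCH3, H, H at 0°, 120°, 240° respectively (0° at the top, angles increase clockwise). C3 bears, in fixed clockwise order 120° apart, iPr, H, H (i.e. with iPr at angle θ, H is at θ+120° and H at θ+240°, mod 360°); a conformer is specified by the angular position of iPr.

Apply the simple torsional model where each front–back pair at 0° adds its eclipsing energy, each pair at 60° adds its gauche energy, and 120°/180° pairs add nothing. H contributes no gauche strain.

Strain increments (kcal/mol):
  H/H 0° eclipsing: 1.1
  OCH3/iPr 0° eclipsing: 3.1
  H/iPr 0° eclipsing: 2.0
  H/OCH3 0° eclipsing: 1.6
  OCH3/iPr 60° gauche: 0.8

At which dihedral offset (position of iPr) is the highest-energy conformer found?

iPr at 0° (eclipsed): OCH3–iPr eclipsed, H–H eclipsed, H–H eclipsed; 3.1 + 1.1 + 1.1 = 5.3 kcal/mol.
iPr at 60° (staggered): OCH3–iPr gauche; 0.8 = 0.8 kcal/mol.
iPr at 120° (eclipsed): OCH3–H eclipsed, H–iPr eclipsed, H–H eclipsed; 1.6 + 2.0 + 1.1 = 4.7 kcal/mol.
iPr at 180° (staggered): no non-H gauche contacts → 0.0 kcal/mol.
iPr at 240° (eclipsed): OCH3–H eclipsed, H–H eclipsed, H–iPr eclipsed; 1.6 + 1.1 + 2.0 = 4.7 kcal/mol.
iPr at 300° (staggered): OCH3–iPr gauche; 0.8 = 0.8 kcal/mol.
The maximum (5.3 kcal/mol) occurs with iPr at 0°.

0°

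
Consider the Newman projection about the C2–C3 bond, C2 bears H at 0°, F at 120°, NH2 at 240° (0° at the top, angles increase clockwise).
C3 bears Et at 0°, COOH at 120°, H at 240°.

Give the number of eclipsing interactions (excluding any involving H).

Non-H eclipsing pairs: F(120°)/COOH(120°) — 1 interaction.

1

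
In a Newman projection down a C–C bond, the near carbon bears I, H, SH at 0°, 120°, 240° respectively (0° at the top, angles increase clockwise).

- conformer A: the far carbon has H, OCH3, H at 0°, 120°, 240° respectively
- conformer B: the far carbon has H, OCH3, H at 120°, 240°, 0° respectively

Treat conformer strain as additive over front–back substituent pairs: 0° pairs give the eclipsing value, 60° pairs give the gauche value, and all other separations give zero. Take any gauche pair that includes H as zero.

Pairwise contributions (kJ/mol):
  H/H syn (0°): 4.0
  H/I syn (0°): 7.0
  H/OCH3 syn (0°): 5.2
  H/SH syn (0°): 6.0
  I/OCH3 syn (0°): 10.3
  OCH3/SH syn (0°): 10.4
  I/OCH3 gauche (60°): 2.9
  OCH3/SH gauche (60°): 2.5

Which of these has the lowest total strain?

A

A (eclipsed): I–H eclipsed, H–OCH3 eclipsed, SH–H eclipsed; 7.0 + 5.2 + 6.0 = 18.2 kJ/mol.
B (eclipsed): I–H eclipsed, H–H eclipsed, SH–OCH3 eclipsed; 7.0 + 4.0 + 10.4 = 21.4 kJ/mol.
A has the lowest total (18.2 kJ/mol).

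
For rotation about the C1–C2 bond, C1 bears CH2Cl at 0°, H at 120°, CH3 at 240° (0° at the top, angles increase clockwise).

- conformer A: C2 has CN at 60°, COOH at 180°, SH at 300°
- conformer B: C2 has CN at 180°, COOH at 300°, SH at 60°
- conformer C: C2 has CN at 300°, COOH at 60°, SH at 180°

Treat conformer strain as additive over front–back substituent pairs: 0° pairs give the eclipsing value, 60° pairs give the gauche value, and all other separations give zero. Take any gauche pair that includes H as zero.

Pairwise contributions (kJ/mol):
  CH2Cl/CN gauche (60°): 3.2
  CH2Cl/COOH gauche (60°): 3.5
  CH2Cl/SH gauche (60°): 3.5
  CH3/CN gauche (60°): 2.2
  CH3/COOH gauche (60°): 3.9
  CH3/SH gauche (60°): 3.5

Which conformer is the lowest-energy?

A (staggered): CH2Cl(0°)/CN(60°) gauche 3.2; CH2Cl(0°)/SH(300°) gauche 3.5; CH3(240°)/COOH(180°) gauche 3.9; CH3(240°)/SH(300°) gauche 3.5 → 14.1 kJ/mol.
B (staggered): CH2Cl(0°)/COOH(300°) gauche 3.5; CH2Cl(0°)/SH(60°) gauche 3.5; CH3(240°)/CN(180°) gauche 2.2; CH3(240°)/COOH(300°) gauche 3.9 → 13.1 kJ/mol.
C (staggered): CH2Cl(0°)/CN(300°) gauche 3.2; CH2Cl(0°)/COOH(60°) gauche 3.5; CH3(240°)/CN(300°) gauche 2.2; CH3(240°)/SH(180°) gauche 3.5 → 12.4 kJ/mol.
C has the lowest total (12.4 kJ/mol).

C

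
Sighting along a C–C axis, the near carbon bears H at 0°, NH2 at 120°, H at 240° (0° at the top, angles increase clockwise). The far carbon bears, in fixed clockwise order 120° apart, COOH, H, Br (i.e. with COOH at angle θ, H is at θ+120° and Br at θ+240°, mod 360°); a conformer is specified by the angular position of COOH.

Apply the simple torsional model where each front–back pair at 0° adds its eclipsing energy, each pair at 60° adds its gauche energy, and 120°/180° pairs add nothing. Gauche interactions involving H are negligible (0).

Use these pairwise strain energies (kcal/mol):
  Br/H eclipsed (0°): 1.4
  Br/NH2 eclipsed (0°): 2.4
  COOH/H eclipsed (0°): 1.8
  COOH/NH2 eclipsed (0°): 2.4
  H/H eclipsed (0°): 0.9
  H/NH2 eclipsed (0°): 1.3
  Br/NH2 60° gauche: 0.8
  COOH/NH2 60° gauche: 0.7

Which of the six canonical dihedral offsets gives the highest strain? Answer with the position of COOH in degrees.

240°

COOH at 0° (eclipsed): H–COOH eclipsed, NH2–H eclipsed, H–Br eclipsed; 1.8 + 1.3 + 1.4 = 4.5 kcal/mol.
COOH at 60° (staggered): NH2–COOH gauche; 0.7 = 0.7 kcal/mol.
COOH at 120° (eclipsed): H–Br eclipsed, NH2–COOH eclipsed, H–H eclipsed; 1.4 + 2.4 + 0.9 = 4.7 kcal/mol.
COOH at 180° (staggered): NH2–COOH gauche, NH2–Br gauche; 0.7 + 0.8 = 1.5 kcal/mol.
COOH at 240° (eclipsed): H–H eclipsed, NH2–Br eclipsed, H–COOH eclipsed; 0.9 + 2.4 + 1.8 = 5.1 kcal/mol.
COOH at 300° (staggered): NH2–Br gauche; 0.8 = 0.8 kcal/mol.
The maximum (5.1 kcal/mol) occurs with COOH at 240°.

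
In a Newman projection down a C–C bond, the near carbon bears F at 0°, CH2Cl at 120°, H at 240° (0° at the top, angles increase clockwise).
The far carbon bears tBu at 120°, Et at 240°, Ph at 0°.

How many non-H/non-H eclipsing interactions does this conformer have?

2

Non-H eclipsing pairs: F(0°)/Ph(0°); CH2Cl(120°)/tBu(120°) — 2 interactions.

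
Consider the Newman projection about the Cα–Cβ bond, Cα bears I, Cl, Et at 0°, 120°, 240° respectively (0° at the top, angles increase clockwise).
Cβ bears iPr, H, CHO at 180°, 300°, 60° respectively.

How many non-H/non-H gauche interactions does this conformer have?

Non-H gauche pairs: I(0°)/CHO(60°); Cl(120°)/iPr(180°); Cl(120°)/CHO(60°); Et(240°)/iPr(180°) — 4 interactions.

4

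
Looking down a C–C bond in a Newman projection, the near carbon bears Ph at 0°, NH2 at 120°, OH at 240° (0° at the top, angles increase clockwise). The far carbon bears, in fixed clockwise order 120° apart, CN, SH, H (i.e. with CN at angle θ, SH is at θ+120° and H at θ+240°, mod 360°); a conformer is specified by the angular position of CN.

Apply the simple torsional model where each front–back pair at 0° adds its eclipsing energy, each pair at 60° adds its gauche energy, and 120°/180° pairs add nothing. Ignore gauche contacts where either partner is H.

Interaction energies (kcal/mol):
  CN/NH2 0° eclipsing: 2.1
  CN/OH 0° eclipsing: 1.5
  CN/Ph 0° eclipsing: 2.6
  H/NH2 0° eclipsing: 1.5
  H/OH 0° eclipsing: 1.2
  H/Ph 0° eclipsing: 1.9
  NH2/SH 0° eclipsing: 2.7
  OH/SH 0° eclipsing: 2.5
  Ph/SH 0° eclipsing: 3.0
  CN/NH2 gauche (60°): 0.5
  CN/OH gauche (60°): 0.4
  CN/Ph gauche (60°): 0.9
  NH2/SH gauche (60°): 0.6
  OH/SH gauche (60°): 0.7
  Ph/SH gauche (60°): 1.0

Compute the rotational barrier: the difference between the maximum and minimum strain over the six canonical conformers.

CN at 0° (eclipsed): Ph(0°)/CN(0°) eclipsed 2.6; NH2(120°)/SH(120°) eclipsed 2.7; OH(240°)/H(240°) eclipsed 1.2 → 6.5 kcal/mol.
CN at 60° (staggered): Ph(0°)/CN(60°) gauche 0.9; NH2(120°)/CN(60°) gauche 0.5; NH2(120°)/SH(180°) gauche 0.6; OH(240°)/SH(180°) gauche 0.7 → 2.7 kcal/mol.
CN at 120° (eclipsed): Ph(0°)/H(0°) eclipsed 1.9; NH2(120°)/CN(120°) eclipsed 2.1; OH(240°)/SH(240°) eclipsed 2.5 → 6.5 kcal/mol.
CN at 180° (staggered): Ph(0°)/SH(300°) gauche 1.0; NH2(120°)/CN(180°) gauche 0.5; OH(240°)/CN(180°) gauche 0.4; OH(240°)/SH(300°) gauche 0.7 → 2.6 kcal/mol.
CN at 240° (eclipsed): Ph(0°)/SH(0°) eclipsed 3.0; NH2(120°)/H(120°) eclipsed 1.5; OH(240°)/CN(240°) eclipsed 1.5 → 6.0 kcal/mol.
CN at 300° (staggered): Ph(0°)/CN(300°) gauche 0.9; Ph(0°)/SH(60°) gauche 1.0; NH2(120°)/SH(60°) gauche 0.6; OH(240°)/CN(300°) gauche 0.4 → 2.9 kcal/mol.
Max at 0° (6.5 kcal/mol), min at 180° (2.6 kcal/mol); barrier = 3.9 kcal/mol.

3.9 kcal/mol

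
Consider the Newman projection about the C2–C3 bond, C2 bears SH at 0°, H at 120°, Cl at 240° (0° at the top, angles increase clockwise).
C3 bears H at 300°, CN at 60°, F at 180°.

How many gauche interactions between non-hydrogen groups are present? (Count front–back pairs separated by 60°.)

2

Non-H gauche pairs: SH(0°)/CN(60°); Cl(240°)/F(180°) — 2 interactions.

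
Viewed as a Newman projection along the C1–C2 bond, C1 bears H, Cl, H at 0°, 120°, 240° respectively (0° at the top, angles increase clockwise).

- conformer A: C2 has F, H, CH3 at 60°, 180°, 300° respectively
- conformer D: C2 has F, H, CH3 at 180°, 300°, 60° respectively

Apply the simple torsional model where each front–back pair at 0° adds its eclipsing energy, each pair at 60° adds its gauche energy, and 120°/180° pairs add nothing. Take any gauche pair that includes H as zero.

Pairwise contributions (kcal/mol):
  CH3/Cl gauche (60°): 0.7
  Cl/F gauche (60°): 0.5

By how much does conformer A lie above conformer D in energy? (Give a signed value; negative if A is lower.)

-0.7 kcal/mol

A (staggered): Cl–F gauche; 0.5 = 0.5 kcal/mol.
D (staggered): Cl–F gauche, Cl–CH3 gauche; 0.5 + 0.7 = 1.2 kcal/mol.
E(A) − E(D) = 0.5 − 1.2 = -0.7 kcal/mol.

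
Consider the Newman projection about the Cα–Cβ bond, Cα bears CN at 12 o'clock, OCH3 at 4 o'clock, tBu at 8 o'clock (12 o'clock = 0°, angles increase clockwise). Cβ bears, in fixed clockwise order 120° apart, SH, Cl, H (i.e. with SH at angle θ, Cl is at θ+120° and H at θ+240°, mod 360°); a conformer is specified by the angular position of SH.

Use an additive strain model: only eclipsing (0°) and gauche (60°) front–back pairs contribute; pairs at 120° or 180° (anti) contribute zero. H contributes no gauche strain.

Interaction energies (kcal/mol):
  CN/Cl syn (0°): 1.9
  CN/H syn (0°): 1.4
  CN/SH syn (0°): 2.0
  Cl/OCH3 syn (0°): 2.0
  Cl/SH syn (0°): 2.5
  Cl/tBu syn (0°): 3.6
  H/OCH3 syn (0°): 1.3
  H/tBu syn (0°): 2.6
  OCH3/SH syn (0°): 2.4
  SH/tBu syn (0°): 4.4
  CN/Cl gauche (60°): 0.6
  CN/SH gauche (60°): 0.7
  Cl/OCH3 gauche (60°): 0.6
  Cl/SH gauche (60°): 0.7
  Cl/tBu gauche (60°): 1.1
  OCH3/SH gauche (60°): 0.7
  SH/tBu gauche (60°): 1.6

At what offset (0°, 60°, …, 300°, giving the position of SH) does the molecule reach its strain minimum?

60°

SH at 0° (eclipsed): CN(0°)/SH(0°) eclipsed 2.0; OCH3(120°)/Cl(120°) eclipsed 2.0; tBu(240°)/H(240°) eclipsed 2.6 → 6.6 kcal/mol.
SH at 60° (staggered): CN(0°)/SH(60°) gauche 0.7; OCH3(120°)/SH(60°) gauche 0.7; OCH3(120°)/Cl(180°) gauche 0.6; tBu(240°)/Cl(180°) gauche 1.1 → 3.1 kcal/mol.
SH at 120° (eclipsed): CN(0°)/H(0°) eclipsed 1.4; OCH3(120°)/SH(120°) eclipsed 2.4; tBu(240°)/Cl(240°) eclipsed 3.6 → 7.4 kcal/mol.
SH at 180° (staggered): CN(0°)/Cl(300°) gauche 0.6; OCH3(120°)/SH(180°) gauche 0.7; tBu(240°)/SH(180°) gauche 1.6; tBu(240°)/Cl(300°) gauche 1.1 → 4.0 kcal/mol.
SH at 240° (eclipsed): CN(0°)/Cl(0°) eclipsed 1.9; OCH3(120°)/H(120°) eclipsed 1.3; tBu(240°)/SH(240°) eclipsed 4.4 → 7.6 kcal/mol.
SH at 300° (staggered): CN(0°)/SH(300°) gauche 0.7; CN(0°)/Cl(60°) gauche 0.6; OCH3(120°)/Cl(60°) gauche 0.6; tBu(240°)/SH(300°) gauche 1.6 → 3.5 kcal/mol.
The minimum (3.1 kcal/mol) occurs with SH at 60°.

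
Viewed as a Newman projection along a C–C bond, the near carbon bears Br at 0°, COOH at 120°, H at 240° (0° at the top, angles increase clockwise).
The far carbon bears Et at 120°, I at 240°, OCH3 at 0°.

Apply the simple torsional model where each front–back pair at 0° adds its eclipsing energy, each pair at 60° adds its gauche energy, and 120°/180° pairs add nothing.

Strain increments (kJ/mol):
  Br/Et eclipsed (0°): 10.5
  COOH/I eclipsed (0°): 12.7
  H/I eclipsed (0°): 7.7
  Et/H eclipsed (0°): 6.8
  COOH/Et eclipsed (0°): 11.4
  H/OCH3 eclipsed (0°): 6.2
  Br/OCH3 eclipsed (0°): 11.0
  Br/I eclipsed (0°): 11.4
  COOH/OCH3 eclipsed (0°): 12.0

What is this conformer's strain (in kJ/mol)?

30.1 kJ/mol

This conformer (eclipsed): Br–OCH3 eclipsed, COOH–Et eclipsed, H–I eclipsed; 11.0 + 11.4 + 7.7 = 30.1 kJ/mol.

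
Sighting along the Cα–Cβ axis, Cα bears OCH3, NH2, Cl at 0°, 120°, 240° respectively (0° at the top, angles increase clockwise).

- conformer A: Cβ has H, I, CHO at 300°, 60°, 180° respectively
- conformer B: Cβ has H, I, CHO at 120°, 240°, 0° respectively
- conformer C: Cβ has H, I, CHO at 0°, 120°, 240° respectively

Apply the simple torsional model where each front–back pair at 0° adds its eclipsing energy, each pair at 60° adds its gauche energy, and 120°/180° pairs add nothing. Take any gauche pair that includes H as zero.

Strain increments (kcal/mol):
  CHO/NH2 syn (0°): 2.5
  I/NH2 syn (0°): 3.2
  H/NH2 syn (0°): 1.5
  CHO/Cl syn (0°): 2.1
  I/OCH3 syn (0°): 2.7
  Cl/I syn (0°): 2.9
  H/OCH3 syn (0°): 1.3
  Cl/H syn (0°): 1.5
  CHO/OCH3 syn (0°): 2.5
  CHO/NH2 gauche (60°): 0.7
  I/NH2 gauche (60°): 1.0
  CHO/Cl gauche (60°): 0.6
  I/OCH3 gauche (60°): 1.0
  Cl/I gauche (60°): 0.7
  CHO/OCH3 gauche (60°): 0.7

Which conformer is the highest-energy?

A is staggered. OCH3 at 0° is gauche with I at 60° (1.0); NH2 at 120° is gauche with I at 60° (1.0); NH2 at 120° is gauche with CHO at 180° (0.7); Cl at 240° is gauche with CHO at 180° (0.6). Total 3.3 kcal/mol.
B is eclipsed. OCH3 at 0° is eclipsed with CHO at 0° (2.5); NH2 at 120° is eclipsed with H at 120° (1.5); Cl at 240° is eclipsed with I at 240° (2.9). Total 6.9 kcal/mol.
C is eclipsed. OCH3 at 0° is eclipsed with H at 0° (1.3); NH2 at 120° is eclipsed with I at 120° (3.2); Cl at 240° is eclipsed with CHO at 240° (2.1). Total 6.6 kcal/mol.
B has the highest total (6.9 kcal/mol).

B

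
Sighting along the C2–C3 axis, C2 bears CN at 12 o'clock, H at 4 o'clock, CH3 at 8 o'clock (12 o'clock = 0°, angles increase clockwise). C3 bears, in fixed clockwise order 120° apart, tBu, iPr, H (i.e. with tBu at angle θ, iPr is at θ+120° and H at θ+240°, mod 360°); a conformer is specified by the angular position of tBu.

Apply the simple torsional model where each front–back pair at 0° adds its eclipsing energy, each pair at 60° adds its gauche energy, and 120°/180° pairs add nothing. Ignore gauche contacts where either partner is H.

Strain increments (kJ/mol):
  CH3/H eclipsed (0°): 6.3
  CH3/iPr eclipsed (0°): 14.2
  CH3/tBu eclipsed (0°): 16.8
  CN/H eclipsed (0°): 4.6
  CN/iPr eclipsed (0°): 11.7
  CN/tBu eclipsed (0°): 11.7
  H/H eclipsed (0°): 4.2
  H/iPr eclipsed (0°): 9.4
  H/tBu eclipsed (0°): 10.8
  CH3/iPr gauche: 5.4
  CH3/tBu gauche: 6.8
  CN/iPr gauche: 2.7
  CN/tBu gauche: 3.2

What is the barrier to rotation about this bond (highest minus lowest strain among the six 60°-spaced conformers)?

tBu at 0° (eclipsed): CN(0°)/tBu(0°) eclipsed 11.7; H(120°)/iPr(120°) eclipsed 9.4; CH3(240°)/H(240°) eclipsed 6.3 → 27.4 kJ/mol.
tBu at 60° (staggered): CN(0°)/tBu(60°) gauche 3.2; CH3(240°)/iPr(180°) gauche 5.4 → 8.6 kJ/mol.
tBu at 120° (eclipsed): CN(0°)/H(0°) eclipsed 4.6; H(120°)/tBu(120°) eclipsed 10.8; CH3(240°)/iPr(240°) eclipsed 14.2 → 29.6 kJ/mol.
tBu at 180° (staggered): CN(0°)/iPr(300°) gauche 2.7; CH3(240°)/tBu(180°) gauche 6.8; CH3(240°)/iPr(300°) gauche 5.4 → 14.9 kJ/mol.
tBu at 240° (eclipsed): CN(0°)/iPr(0°) eclipsed 11.7; H(120°)/H(120°) eclipsed 4.2; CH3(240°)/tBu(240°) eclipsed 16.8 → 32.7 kJ/mol.
tBu at 300° (staggered): CN(0°)/tBu(300°) gauche 3.2; CN(0°)/iPr(60°) gauche 2.7; CH3(240°)/tBu(300°) gauche 6.8 → 12.7 kJ/mol.
Max at 240° (32.7 kJ/mol), min at 60° (8.6 kJ/mol); barrier = 24.1 kJ/mol.

24.1 kJ/mol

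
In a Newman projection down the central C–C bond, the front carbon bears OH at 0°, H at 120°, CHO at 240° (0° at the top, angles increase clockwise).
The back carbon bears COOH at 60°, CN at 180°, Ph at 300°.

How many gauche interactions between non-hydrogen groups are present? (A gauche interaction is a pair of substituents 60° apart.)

4

Non-H gauche pairs: OH(0°)/COOH(60°); OH(0°)/Ph(300°); CHO(240°)/CN(180°); CHO(240°)/Ph(300°) — 4 interactions.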